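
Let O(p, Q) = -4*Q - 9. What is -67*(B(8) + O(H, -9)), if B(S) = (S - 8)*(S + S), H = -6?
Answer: -1809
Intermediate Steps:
O(p, Q) = -9 - 4*Q
B(S) = 2*S*(-8 + S) (B(S) = (-8 + S)*(2*S) = 2*S*(-8 + S))
-67*(B(8) + O(H, -9)) = -67*(2*8*(-8 + 8) + (-9 - 4*(-9))) = -67*(2*8*0 + (-9 + 36)) = -67*(0 + 27) = -67*27 = -1809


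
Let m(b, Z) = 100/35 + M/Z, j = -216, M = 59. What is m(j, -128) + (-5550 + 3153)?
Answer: -2145565/896 ≈ -2394.6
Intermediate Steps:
m(b, Z) = 20/7 + 59/Z (m(b, Z) = 100/35 + 59/Z = 100*(1/35) + 59/Z = 20/7 + 59/Z)
m(j, -128) + (-5550 + 3153) = (20/7 + 59/(-128)) + (-5550 + 3153) = (20/7 + 59*(-1/128)) - 2397 = (20/7 - 59/128) - 2397 = 2147/896 - 2397 = -2145565/896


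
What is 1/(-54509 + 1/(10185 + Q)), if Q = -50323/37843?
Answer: -29644664/1615900987065 ≈ -1.8346e-5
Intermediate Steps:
Q = -3871/2911 (Q = -50323*1/37843 = -3871/2911 ≈ -1.3298)
1/(-54509 + 1/(10185 + Q)) = 1/(-54509 + 1/(10185 - 3871/2911)) = 1/(-54509 + 1/(29644664/2911)) = 1/(-54509 + 2911/29644664) = 1/(-1615900987065/29644664) = -29644664/1615900987065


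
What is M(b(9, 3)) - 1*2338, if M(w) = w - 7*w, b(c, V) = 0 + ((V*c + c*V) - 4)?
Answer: -2638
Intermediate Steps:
b(c, V) = -4 + 2*V*c (b(c, V) = 0 + ((V*c + V*c) - 4) = 0 + (2*V*c - 4) = 0 + (-4 + 2*V*c) = -4 + 2*V*c)
M(w) = -6*w
M(b(9, 3)) - 1*2338 = -6*(-4 + 2*3*9) - 1*2338 = -6*(-4 + 54) - 2338 = -6*50 - 2338 = -300 - 2338 = -2638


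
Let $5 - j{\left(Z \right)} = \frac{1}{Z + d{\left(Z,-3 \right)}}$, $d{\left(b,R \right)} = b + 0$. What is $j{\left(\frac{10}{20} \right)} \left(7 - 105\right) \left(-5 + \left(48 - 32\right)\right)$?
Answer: $-4312$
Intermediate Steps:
$d{\left(b,R \right)} = b$
$j{\left(Z \right)} = 5 - \frac{1}{2 Z}$ ($j{\left(Z \right)} = 5 - \frac{1}{Z + Z} = 5 - \frac{1}{2 Z}$)
$j{\left(\frac{10}{20} \right)} \left(7 - 105\right) \left(-5 + \left(48 - 32\right)\right) = \left(5 - \frac{1}{2 \cdot \frac{10}{20}}\right) \left(7 - 105\right) \left(-5 + \left(48 - 32\right)\right) = \left(5 - \frac{1}{2 \cdot 10 \cdot \frac{1}{20}}\right) \left(- 98 \left(-5 + \left(48 - 32\right)\right)\right) = \left(5 - \frac{\frac{1}{\frac{1}{2}}}{2}\right) \left(- 98 \left(-5 + 16\right)\right) = \left(5 - 1\right) \left(\left(-98\right) 11\right) = \left(5 - 1\right) \left(-1078\right) = 4 \left(-1078\right) = -4312$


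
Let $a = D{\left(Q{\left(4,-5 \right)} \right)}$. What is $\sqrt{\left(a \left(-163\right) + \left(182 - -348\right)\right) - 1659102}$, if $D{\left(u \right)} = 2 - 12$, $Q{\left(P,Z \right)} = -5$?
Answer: $i \sqrt{1656942} \approx 1287.2 i$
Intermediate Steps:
$D{\left(u \right)} = -10$
$a = -10$
$\sqrt{\left(a \left(-163\right) + \left(182 - -348\right)\right) - 1659102} = \sqrt{\left(\left(-10\right) \left(-163\right) + \left(182 - -348\right)\right) - 1659102} = \sqrt{\left(1630 + \left(182 + 348\right)\right) - 1659102} = \sqrt{\left(1630 + 530\right) - 1659102} = \sqrt{2160 - 1659102} = \sqrt{-1656942} = i \sqrt{1656942}$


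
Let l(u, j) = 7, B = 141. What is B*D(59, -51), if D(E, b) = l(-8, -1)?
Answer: 987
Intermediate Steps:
D(E, b) = 7
B*D(59, -51) = 141*7 = 987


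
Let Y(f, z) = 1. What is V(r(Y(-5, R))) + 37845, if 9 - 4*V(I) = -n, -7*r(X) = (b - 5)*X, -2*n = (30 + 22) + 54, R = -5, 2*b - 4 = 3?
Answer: 37834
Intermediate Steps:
b = 7/2 (b = 2 + (½)*3 = 2 + 3/2 = 7/2 ≈ 3.5000)
n = -53 (n = -((30 + 22) + 54)/2 = -(52 + 54)/2 = -½*106 = -53)
r(X) = 3*X/14 (r(X) = -(7/2 - 5)*X/7 = -(-3)*X/14 = 3*X/14)
V(I) = -11 (V(I) = 9/4 - (-1)*(-53)/4 = 9/4 - ¼*53 = 9/4 - 53/4 = -11)
V(r(Y(-5, R))) + 37845 = -11 + 37845 = 37834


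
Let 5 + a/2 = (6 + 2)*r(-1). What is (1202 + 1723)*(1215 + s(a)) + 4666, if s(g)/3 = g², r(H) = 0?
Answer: 4436041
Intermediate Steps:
a = -10 (a = -10 + 2*((6 + 2)*0) = -10 + 2*(8*0) = -10 + 2*0 = -10 + 0 = -10)
s(g) = 3*g²
(1202 + 1723)*(1215 + s(a)) + 4666 = (1202 + 1723)*(1215 + 3*(-10)²) + 4666 = 2925*(1215 + 3*100) + 4666 = 2925*(1215 + 300) + 4666 = 2925*1515 + 4666 = 4431375 + 4666 = 4436041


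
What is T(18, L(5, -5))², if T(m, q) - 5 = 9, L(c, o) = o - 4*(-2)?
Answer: 196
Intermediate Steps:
L(c, o) = 8 + o (L(c, o) = o + 8 = 8 + o)
T(m, q) = 14 (T(m, q) = 5 + 9 = 14)
T(18, L(5, -5))² = 14² = 196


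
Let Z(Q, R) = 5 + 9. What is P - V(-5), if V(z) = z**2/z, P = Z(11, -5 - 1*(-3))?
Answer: 19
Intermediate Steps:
Z(Q, R) = 14
P = 14
V(z) = z
P - V(-5) = 14 - 1*(-5) = 14 + 5 = 19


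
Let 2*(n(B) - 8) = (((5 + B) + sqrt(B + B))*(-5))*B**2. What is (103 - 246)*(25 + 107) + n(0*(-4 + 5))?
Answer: -18868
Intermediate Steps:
n(B) = 8 + B**2*(-25 - 5*B - 5*sqrt(2)*sqrt(B))/2 (n(B) = 8 + ((((5 + B) + sqrt(B + B))*(-5))*B**2)/2 = 8 + ((((5 + B) + sqrt(2*B))*(-5))*B**2)/2 = 8 + ((((5 + B) + sqrt(2)*sqrt(B))*(-5))*B**2)/2 = 8 + (((5 + B + sqrt(2)*sqrt(B))*(-5))*B**2)/2 = 8 + ((-25 - 5*B - 5*sqrt(2)*sqrt(B))*B**2)/2 = 8 + (B**2*(-25 - 5*B - 5*sqrt(2)*sqrt(B)))/2 = 8 + B**2*(-25 - 5*B - 5*sqrt(2)*sqrt(B))/2)
(103 - 246)*(25 + 107) + n(0*(-4 + 5)) = (103 - 246)*(25 + 107) + (8 - 25*(0*(-4 + 5))**2/2 - 5*(0*(-4 + 5))**3/2 - 5*sqrt(2)*(0*(-4 + 5))**(5/2)/2) = -143*132 + (8 - 25*(0*1)**2/2 - 5*(0*1)**3/2 - 5*sqrt(2)*(0*1)**(5/2)/2) = -18876 + (8 - 25/2*0**2 - 5/2*0**3 - 5*sqrt(2)*0**(5/2)/2) = -18876 + (8 - 25/2*0 - 5/2*0 - 5/2*sqrt(2)*0) = -18876 + (8 + 0 + 0 + 0) = -18876 + 8 = -18868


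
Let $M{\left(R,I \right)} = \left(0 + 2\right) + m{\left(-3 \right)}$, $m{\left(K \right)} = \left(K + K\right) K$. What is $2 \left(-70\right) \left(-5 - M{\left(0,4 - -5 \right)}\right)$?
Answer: $3500$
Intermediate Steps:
$m{\left(K \right)} = 2 K^{2}$ ($m{\left(K \right)} = 2 K K = 2 K^{2}$)
$M{\left(R,I \right)} = 20$ ($M{\left(R,I \right)} = \left(0 + 2\right) + 2 \left(-3\right)^{2} = 2 + 2 \cdot 9 = 2 + 18 = 20$)
$2 \left(-70\right) \left(-5 - M{\left(0,4 - -5 \right)}\right) = 2 \left(-70\right) \left(-5 - 20\right) = - 140 \left(-5 - 20\right) = \left(-140\right) \left(-25\right) = 3500$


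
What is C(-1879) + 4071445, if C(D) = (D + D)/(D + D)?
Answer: 4071446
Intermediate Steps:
C(D) = 1 (C(D) = (2*D)/((2*D)) = (2*D)*(1/(2*D)) = 1)
C(-1879) + 4071445 = 1 + 4071445 = 4071446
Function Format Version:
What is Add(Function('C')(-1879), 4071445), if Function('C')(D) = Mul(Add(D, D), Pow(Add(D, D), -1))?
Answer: 4071446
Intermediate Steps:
Function('C')(D) = 1 (Function('C')(D) = Mul(Mul(2, D), Pow(Mul(2, D), -1)) = Mul(Mul(2, D), Mul(Rational(1, 2), Pow(D, -1))) = 1)
Add(Function('C')(-1879), 4071445) = Add(1, 4071445) = 4071446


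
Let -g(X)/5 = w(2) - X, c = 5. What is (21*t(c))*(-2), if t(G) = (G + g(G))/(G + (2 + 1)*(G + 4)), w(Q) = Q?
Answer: -105/4 ≈ -26.250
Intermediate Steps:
g(X) = -10 + 5*X (g(X) = -5*(2 - X) = -10 + 5*X)
t(G) = (-10 + 6*G)/(12 + 4*G) (t(G) = (G + (-10 + 5*G))/(G + (2 + 1)*(G + 4)) = (-10 + 6*G)/(G + 3*(4 + G)) = (-10 + 6*G)/(G + (12 + 3*G)) = (-10 + 6*G)/(12 + 4*G))
(21*t(c))*(-2) = (21*((-5 + 3*5)/(2*(3 + 5))))*(-2) = (21*((½)*(-5 + 15)/8))*(-2) = (21*((½)*(⅛)*10))*(-2) = (21*(5/8))*(-2) = (105/8)*(-2) = -105/4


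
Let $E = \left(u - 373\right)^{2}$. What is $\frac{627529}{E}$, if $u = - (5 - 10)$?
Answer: $\frac{627529}{135424} \approx 4.6338$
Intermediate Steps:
$u = 5$ ($u = \left(-1\right) \left(-5\right) = 5$)
$E = 135424$ ($E = \left(5 - 373\right)^{2} = \left(-368\right)^{2} = 135424$)
$\frac{627529}{E} = \frac{627529}{135424}$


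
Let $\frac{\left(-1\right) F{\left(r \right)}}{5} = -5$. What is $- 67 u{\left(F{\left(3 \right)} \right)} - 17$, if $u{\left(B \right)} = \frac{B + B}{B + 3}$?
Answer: $- \frac{1913}{14} \approx -136.64$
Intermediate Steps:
$F{\left(r \right)} = 25$ ($F{\left(r \right)} = \left(-5\right) \left(-5\right) = 25$)
$u{\left(B \right)} = \frac{2 B}{3 + B}$
$- 67 u{\left(F{\left(3 \right)} \right)} - 17 = - 67 \cdot 2 \cdot 25 \frac{1}{3 + 25} - 17 = - 67 \cdot 2 \cdot 25 \cdot \frac{1}{28} - 17 = \left(-67\right) \frac{25}{14} - 17 = - \frac{1675}{14} - 17 = - \frac{1913}{14}$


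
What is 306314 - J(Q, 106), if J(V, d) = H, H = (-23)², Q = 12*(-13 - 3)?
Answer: 305785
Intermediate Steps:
Q = -192 (Q = 12*(-16) = -192)
H = 529
J(V, d) = 529
306314 - J(Q, 106) = 306314 - 1*529 = 306314 - 529 = 305785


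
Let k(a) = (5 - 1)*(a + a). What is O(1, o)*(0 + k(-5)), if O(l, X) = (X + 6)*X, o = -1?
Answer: 200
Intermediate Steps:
O(l, X) = X*(6 + X) (O(l, X) = (6 + X)*X = X*(6 + X))
k(a) = 8*a (k(a) = 4*(2*a) = 8*a)
O(1, o)*(0 + k(-5)) = (-(6 - 1))*(0 + 8*(-5)) = (-1*5)*(0 - 40) = -5*(-40) = 200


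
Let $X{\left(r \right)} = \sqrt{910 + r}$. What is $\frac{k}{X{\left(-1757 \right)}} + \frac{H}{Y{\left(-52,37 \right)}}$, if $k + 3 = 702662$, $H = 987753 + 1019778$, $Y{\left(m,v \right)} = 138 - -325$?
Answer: $\frac{2007531}{463} - \frac{702659 i \sqrt{7}}{77} \approx 4335.9 - 24144.0 i$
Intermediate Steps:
$Y{\left(m,v \right)} = 463$ ($Y{\left(m,v \right)} = 138 + 325 = 463$)
$H = 2007531$
$k = 702659$ ($k = -3 + 702662 = 702659$)
$\frac{k}{X{\left(-1757 \right)}} + \frac{H}{Y{\left(-52,37 \right)}} = \frac{702659}{\sqrt{910 - 1757}} + \frac{2007531}{463} = \frac{702659}{\sqrt{-847}} + 2007531 \cdot \frac{1}{463} = \frac{702659}{11 i \sqrt{7}} + \frac{2007531}{463} = 702659 \left(- \frac{i \sqrt{7}}{77}\right) + \frac{2007531}{463} = - \frac{702659 i \sqrt{7}}{77} + \frac{2007531}{463} = \frac{2007531}{463} - \frac{702659 i \sqrt{7}}{77}$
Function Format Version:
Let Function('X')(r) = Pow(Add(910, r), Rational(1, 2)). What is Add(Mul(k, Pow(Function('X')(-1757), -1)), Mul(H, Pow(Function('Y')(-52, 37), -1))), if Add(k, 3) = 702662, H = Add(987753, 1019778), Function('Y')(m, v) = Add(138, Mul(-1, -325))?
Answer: Add(Rational(2007531, 463), Mul(Rational(-702659, 77), I, Pow(7, Rational(1, 2)))) ≈ Add(4335.9, Mul(-24144., I))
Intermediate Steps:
Function('Y')(m, v) = 463 (Function('Y')(m, v) = Add(138, 325) = 463)
H = 2007531
k = 702659 (k = Add(-3, 702662) = 702659)
Add(Mul(k, Pow(Function('X')(-1757), -1)), Mul(H, Pow(Function('Y')(-52, 37), -1))) = Add(Mul(702659, Pow(Pow(Add(910, -1757), Rational(1, 2)), -1)), Mul(2007531, Pow(463, -1))) = Add(Mul(702659, Pow(Pow(-847, Rational(1, 2)), -1)), Mul(2007531, Rational(1, 463))) = Add(Mul(702659, Pow(Mul(11, I, Pow(7, Rational(1, 2))), -1)), Rational(2007531, 463)) = Add(Mul(702659, Mul(Rational(-1, 77), I, Pow(7, Rational(1, 2)))), Rational(2007531, 463)) = Add(Mul(Rational(-702659, 77), I, Pow(7, Rational(1, 2))), Rational(2007531, 463)) = Add(Rational(2007531, 463), Mul(Rational(-702659, 77), I, Pow(7, Rational(1, 2))))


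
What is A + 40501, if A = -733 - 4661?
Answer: 35107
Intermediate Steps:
A = -5394
A + 40501 = -5394 + 40501 = 35107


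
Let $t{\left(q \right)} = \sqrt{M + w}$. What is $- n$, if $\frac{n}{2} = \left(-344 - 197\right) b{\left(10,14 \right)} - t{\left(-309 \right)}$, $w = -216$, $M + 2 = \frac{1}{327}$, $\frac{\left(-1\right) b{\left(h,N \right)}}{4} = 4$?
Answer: $-17312 + \frac{2 i \sqrt{23310195}}{327} \approx -17312.0 + 29.529 i$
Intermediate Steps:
$b{\left(h,N \right)} = -16$ ($b{\left(h,N \right)} = \left(-4\right) 4 = -16$)
$M = - \frac{653}{327}$ ($M = -2 + \frac{1}{327} = - \frac{653}{327} \approx -1.9969$)
$t{\left(q \right)} = \frac{i \sqrt{23310195}}{327}$ ($t{\left(q \right)} = \sqrt{- \frac{653}{327} - 216} = \sqrt{- \frac{71285}{327}} = \frac{i \sqrt{23310195}}{327}$)
$n = 17312 - \frac{2 i \sqrt{23310195}}{327}$ ($n = 2 \left(\left(-344 - 197\right) \left(-16\right) - \frac{i \sqrt{23310195}}{327}\right) = 2 \left(\left(-541\right) \left(-16\right) - \frac{i \sqrt{23310195}}{327}\right) = 2 \left(8656 - \frac{i \sqrt{23310195}}{327}\right) = 17312 - \frac{2 i \sqrt{23310195}}{327} \approx 17312.0 - 29.529 i$)
$- n = - (17312 - \frac{2 i \sqrt{23310195}}{327}) = -17312 + \frac{2 i \sqrt{23310195}}{327}$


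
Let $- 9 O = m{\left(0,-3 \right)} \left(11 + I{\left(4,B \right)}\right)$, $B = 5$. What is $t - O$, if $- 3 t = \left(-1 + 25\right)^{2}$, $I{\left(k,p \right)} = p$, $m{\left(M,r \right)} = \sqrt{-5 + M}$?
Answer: $-192 + \frac{16 i \sqrt{5}}{9} \approx -192.0 + 3.9752 i$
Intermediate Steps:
$O = - \frac{16 i \sqrt{5}}{9}$ ($O = - \frac{\sqrt{-5 + 0} \left(11 + 5\right)}{9} = - \frac{\sqrt{-5} \cdot 16}{9} = - \frac{i \sqrt{5} \cdot 16}{9} = - \frac{16 i \sqrt{5}}{9} \approx - 3.9752 i$)
$t = -192$ ($t = - \frac{\left(-1 + 25\right)^{2}}{3} = - \frac{24^{2}}{3} = \left(- \frac{1}{3}\right) 576 = -192$)
$t - O = -192 - - \frac{16 i \sqrt{5}}{9} = -192 + \frac{16 i \sqrt{5}}{9}$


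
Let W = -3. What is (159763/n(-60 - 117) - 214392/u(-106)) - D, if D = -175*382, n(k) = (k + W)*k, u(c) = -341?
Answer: 733160789303/10864260 ≈ 67484.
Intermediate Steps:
n(k) = k*(-3 + k) (n(k) = (k - 3)*k = (-3 + k)*k = k*(-3 + k))
D = -66850
(159763/n(-60 - 117) - 214392/u(-106)) - D = (159763/(((-60 - 117)*(-3 + (-60 - 117)))) - 214392/(-341)) - 1*(-66850) = (159763/((-177*(-3 - 177))) - 214392*(-1/341)) + 66850 = (159763/((-177*(-180))) + 214392/341) + 66850 = (159763/31860 + 214392/341) + 66850 = 6885008303/10864260 + 66850 = 733160789303/10864260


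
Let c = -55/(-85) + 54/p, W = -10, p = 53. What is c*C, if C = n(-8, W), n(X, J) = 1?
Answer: 1501/901 ≈ 1.6659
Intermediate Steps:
C = 1
c = 1501/901 (c = -55/(-85) + 54/53 = -55*(-1/85) + 54*(1/53) = 11/17 + 54/53 = 1501/901 ≈ 1.6659)
c*C = (1501/901)*1 = 1501/901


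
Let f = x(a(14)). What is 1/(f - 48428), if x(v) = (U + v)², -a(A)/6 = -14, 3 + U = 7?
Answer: -1/40684 ≈ -2.4580e-5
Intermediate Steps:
U = 4 (U = -3 + 7 = 4)
a(A) = 84 (a(A) = -6*(-14) = 84)
x(v) = (4 + v)²
f = 7744 (f = (4 + 84)² = 88² = 7744)
1/(f - 48428) = 1/(7744 - 48428) = 1/(-40684) = -1/40684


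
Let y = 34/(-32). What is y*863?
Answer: -14671/16 ≈ -916.94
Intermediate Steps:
y = -17/16 (y = 34*(-1/32) = -17/16 ≈ -1.0625)
y*863 = -17/16*863 = -14671/16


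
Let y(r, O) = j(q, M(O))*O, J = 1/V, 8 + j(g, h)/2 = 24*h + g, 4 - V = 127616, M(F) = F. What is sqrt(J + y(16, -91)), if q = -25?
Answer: sqrt(1642707046860281)/63806 ≈ 635.21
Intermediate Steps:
V = -127612 (V = 4 - 1*127616 = 4 - 127616 = -127612)
j(g, h) = -16 + 2*g + 48*h (j(g, h) = -16 + 2*(24*h + g) = -16 + 2*(g + 24*h) = -16 + (2*g + 48*h) = -16 + 2*g + 48*h)
J = -1/127612 (J = 1/(-127612) = -1/127612 ≈ -7.8363e-6)
y(r, O) = O*(-66 + 48*O) (y(r, O) = (-16 + 2*(-25) + 48*O)*O = (-16 - 50 + 48*O)*O = (-66 + 48*O)*O = O*(-66 + 48*O))
sqrt(J + y(16, -91)) = sqrt(-1/127612 + 6*(-91)*(-11 + 8*(-91))) = sqrt(-1/127612 + 6*(-91)*(-11 - 728)) = sqrt(-1/127612 + 6*(-91)*(-739)) = sqrt(-1/127612 + 403494) = sqrt(51490676327/127612) = sqrt(1642707046860281)/63806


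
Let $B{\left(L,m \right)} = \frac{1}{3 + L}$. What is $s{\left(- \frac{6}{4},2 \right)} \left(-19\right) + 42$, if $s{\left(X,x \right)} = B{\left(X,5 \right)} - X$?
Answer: $\frac{5}{6} \approx 0.83333$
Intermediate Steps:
$s{\left(X,x \right)} = \frac{1}{3 + X} - X$
$s{\left(- \frac{6}{4},2 \right)} \left(-19\right) + 42 = \frac{1 - - \frac{6}{4} \left(3 - \frac{6}{4}\right)}{3 - \frac{6}{4}} \left(-19\right) + 42 = \frac{1 - \left(-6\right) \frac{1}{4} \left(3 - \frac{3}{2}\right)}{3 - \frac{3}{2}} \left(-19\right) + 42 = \frac{1 - - \frac{3 \left(3 - \frac{3}{2}\right)}{2}}{3 - \frac{3}{2}} \left(-19\right) + 42 = \frac{1 - \left(- \frac{3}{2}\right) \frac{3}{2}}{\frac{3}{2}} \left(-19\right) + 42 = \frac{2 \left(1 + \frac{9}{4}\right)}{3} \left(-19\right) + 42 = \frac{2}{3} \cdot \frac{13}{4} \left(-19\right) + 42 = \frac{13}{6} \left(-19\right) + 42 = - \frac{247}{6} + 42 = \frac{5}{6}$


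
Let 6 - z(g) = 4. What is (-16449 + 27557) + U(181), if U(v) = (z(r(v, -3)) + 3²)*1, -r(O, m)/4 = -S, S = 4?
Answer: 11119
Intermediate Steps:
r(O, m) = 16 (r(O, m) = -(-4)*4 = -4*(-4) = 16)
z(g) = 2 (z(g) = 6 - 1*4 = 6 - 4 = 2)
U(v) = 11 (U(v) = (2 + 3²)*1 = (2 + 9)*1 = 11*1 = 11)
(-16449 + 27557) + U(181) = (-16449 + 27557) + 11 = 11108 + 11 = 11119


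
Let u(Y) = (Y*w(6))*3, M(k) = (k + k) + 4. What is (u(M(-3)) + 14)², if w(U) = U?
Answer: 484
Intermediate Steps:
M(k) = 4 + 2*k (M(k) = 2*k + 4 = 4 + 2*k)
u(Y) = 18*Y (u(Y) = (Y*6)*3 = (6*Y)*3 = 18*Y)
(u(M(-3)) + 14)² = (18*(4 + 2*(-3)) + 14)² = (18*(4 - 6) + 14)² = (18*(-2) + 14)² = (-36 + 14)² = (-22)² = 484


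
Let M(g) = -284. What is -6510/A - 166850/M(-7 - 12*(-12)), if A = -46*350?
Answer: 67609/115 ≈ 587.90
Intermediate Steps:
A = -16100
-6510/A - 166850/M(-7 - 12*(-12)) = -6510/(-16100) - 166850/(-284) = -6510*(-1/16100) - 166850*(-1/284) = 93/230 + 1175/2 = 67609/115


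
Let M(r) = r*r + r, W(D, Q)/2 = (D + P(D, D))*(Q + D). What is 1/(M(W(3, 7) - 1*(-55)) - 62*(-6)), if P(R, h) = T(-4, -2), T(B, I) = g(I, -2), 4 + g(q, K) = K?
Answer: 1/392 ≈ 0.0025510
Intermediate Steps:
g(q, K) = -4 + K
T(B, I) = -6 (T(B, I) = -4 - 2 = -6)
P(R, h) = -6
W(D, Q) = 2*(-6 + D)*(D + Q) (W(D, Q) = 2*((D - 6)*(Q + D)) = 2*((-6 + D)*(D + Q)) = 2*(-6 + D)*(D + Q))
M(r) = r + r**2 (M(r) = r**2 + r = r + r**2)
1/(M(W(3, 7) - 1*(-55)) - 62*(-6)) = 1/(((-12*3 - 12*7 + 2*3**2 + 2*3*7) - 1*(-55))*(1 + ((-12*3 - 12*7 + 2*3**2 + 2*3*7) - 1*(-55))) - 62*(-6)) = 1/(((-36 - 84 + 2*9 + 42) + 55)*(1 + ((-36 - 84 + 2*9 + 42) + 55)) + 372) = 1/(((-36 - 84 + 18 + 42) + 55)*(1 + ((-36 - 84 + 18 + 42) + 55)) + 372) = 1/((-60 + 55)*(1 + (-60 + 55)) + 372) = 1/(-5*(1 - 5) + 372) = 1/(-5*(-4) + 372) = 1/(20 + 372) = 1/392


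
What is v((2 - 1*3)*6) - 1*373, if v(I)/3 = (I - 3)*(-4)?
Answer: -265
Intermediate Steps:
v(I) = 36 - 12*I (v(I) = 3*((I - 3)*(-4)) = 3*((-3 + I)*(-4)) = 3*(12 - 4*I) = 36 - 12*I)
v((2 - 1*3)*6) - 1*373 = (36 - 12*(2 - 1*3)*6) - 1*373 = (36 - 12*(2 - 3)*6) - 373 = (36 - (-12)*6) - 373 = (36 - 12*(-6)) - 373 = (36 + 72) - 373 = 108 - 373 = -265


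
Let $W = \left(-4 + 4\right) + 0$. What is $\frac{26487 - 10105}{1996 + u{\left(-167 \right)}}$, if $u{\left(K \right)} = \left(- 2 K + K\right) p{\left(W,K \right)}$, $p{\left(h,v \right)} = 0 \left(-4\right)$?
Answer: $\frac{8191}{998} \approx 8.2074$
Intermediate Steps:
$W = 0$ ($W = 0 + 0 = 0$)
$p{\left(h,v \right)} = 0$
$u{\left(K \right)} = 0$ ($u{\left(K \right)} = \left(- 2 K + K\right) 0 = - K 0 = 0$)
$\frac{26487 - 10105}{1996 + u{\left(-167 \right)}} = \frac{26487 - 10105}{1996 + 0} = \frac{16382}{1996} = 16382 \cdot \frac{1}{1996} = \frac{8191}{998}$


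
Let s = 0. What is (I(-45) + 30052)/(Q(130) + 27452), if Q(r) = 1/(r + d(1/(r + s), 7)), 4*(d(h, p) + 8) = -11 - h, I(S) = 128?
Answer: 467857905/425567897 ≈ 1.0994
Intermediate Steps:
d(h, p) = -43/4 - h/4 (d(h, p) = -8 + (-11 - h)/4 = -8 + (-11/4 - h/4) = -43/4 - h/4)
Q(r) = 1/(-43/4 + r - 1/(4*r)) (Q(r) = 1/(r + (-43/4 - 1/(4*(r + 0)))) = 1/(r + (-43/4 - 1/(4*r))) = 1/(-43/4 + r - 1/(4*r)))
(I(-45) + 30052)/(Q(130) + 27452) = (128 + 30052)/(-4*130/(1 - 1*130*(-43 + 4*130)) + 27452) = 30180/(-4*130/(1 - 1*130*(-43 + 520)) + 27452) = 30180/(-4*130/(1 - 1*130*477) + 27452) = 30180/(-4*130/(1 - 62010) + 27452) = 30180/(-4*130/(-62009) + 27452) = 30180/(-4*130*(-1/62009) + 27452) = 30180/(520/62009 + 27452) = 30180/(1702271588/62009) = 30180*(62009/1702271588) = 467857905/425567897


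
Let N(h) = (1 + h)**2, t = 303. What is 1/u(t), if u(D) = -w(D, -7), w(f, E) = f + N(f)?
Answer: -1/92719 ≈ -1.0785e-5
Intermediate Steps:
w(f, E) = f + (1 + f)**2
u(D) = -D - (1 + D)**2 (u(D) = -(D + (1 + D)**2) = -D - (1 + D)**2)
1/u(t) = 1/(-1*303 - (1 + 303)**2) = 1/(-303 - 1*304**2) = 1/(-303 - 1*92416) = 1/(-303 - 92416) = 1/(-92719) = -1/92719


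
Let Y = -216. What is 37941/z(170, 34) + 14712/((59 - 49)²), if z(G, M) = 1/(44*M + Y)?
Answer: 1214115678/25 ≈ 4.8565e+7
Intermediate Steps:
z(G, M) = 1/(-216 + 44*M) (z(G, M) = 1/(44*M - 216) = 1/(-216 + 44*M))
37941/z(170, 34) + 14712/((59 - 49)²) = 37941/((1/(4*(-54 + 11*34)))) + 14712/((59 - 49)²) = 37941/((1/(4*(-54 + 374)))) + 14712/(10²) = 37941/(((¼)/320)) + 14712/100 = 37941/(((¼)*(1/320))) + 14712*(1/100) = 37941/(1/1280) + 3678/25 = 37941*1280 + 3678/25 = 48564480 + 3678/25 = 1214115678/25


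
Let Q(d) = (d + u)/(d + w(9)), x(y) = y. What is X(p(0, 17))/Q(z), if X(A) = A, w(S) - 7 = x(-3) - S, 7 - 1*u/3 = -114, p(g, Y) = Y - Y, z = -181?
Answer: 0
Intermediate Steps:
p(g, Y) = 0
u = 363 (u = 21 - 3*(-114) = 21 + 342 = 363)
w(S) = 4 - S (w(S) = 7 + (-3 - S) = 4 - S)
Q(d) = (363 + d)/(-5 + d) (Q(d) = (d + 363)/(d + (4 - 1*9)) = (363 + d)/(d + (4 - 9)) = (363 + d)/(d - 5) = (363 + d)/(-5 + d))
X(p(0, 17))/Q(z) = 0/(((363 - 181)/(-5 - 181))) = 0/((182/(-186))) = 0/((-1/186*182)) = 0/(-91/93) = 0*(-93/91) = 0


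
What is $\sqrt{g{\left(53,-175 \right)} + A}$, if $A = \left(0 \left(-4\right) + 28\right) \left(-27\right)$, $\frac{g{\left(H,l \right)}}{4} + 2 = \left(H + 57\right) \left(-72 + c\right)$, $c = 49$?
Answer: $2 i \sqrt{2721} \approx 104.33 i$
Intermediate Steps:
$g{\left(H,l \right)} = -5252 - 92 H$ ($g{\left(H,l \right)} = -8 + 4 \left(H + 57\right) \left(-72 + 49\right) = -8 + 4 \left(57 + H\right) \left(-23\right) = -8 + 4 \left(-1311 - 23 H\right) = -8 - \left(5244 + 92 H\right) = -5252 - 92 H$)
$A = -756$ ($A = \left(0 + 28\right) \left(-27\right) = 28 \left(-27\right) = -756$)
$\sqrt{g{\left(53,-175 \right)} + A} = \sqrt{\left(-5252 - 4876\right) - 756} = \sqrt{-10128 - 756} = \sqrt{-10884} = 2 i \sqrt{2721}$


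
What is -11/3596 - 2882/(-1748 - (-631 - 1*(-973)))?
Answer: 470031/341620 ≈ 1.3759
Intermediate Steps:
-11/3596 - 2882/(-1748 - (-631 - 1*(-973))) = -11*1/3596 - 2882/(-1748 - (-631 + 973)) = -11/3596 - 2882/(-1748 - 1*342) = -11/3596 - 2882/(-1748 - 342) = -11/3596 - 2882/(-2090) = -11/3596 - 2882*(-1/2090) = -11/3596 + 131/95 = 470031/341620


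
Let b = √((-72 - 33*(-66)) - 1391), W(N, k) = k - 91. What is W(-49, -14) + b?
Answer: -105 + √715 ≈ -78.260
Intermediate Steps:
W(N, k) = -91 + k
b = √715 (b = √((-72 + 2178) - 1391) = √(2106 - 1391) = √715 ≈ 26.739)
W(-49, -14) + b = (-91 - 14) + √715 = -105 + √715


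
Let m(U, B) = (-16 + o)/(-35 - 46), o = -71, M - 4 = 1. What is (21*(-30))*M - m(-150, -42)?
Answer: -85079/27 ≈ -3151.1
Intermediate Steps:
M = 5 (M = 4 + 1 = 5)
m(U, B) = 29/27 (m(U, B) = (-16 - 71)/(-35 - 46) = -87/(-81) = -87*(-1/81) = 29/27)
(21*(-30))*M - m(-150, -42) = (21*(-30))*5 - 1*29/27 = -630*5 - 29/27 = -3150 - 29/27 = -85079/27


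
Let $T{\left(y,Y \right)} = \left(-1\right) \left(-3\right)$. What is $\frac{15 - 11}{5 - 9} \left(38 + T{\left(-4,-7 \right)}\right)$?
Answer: $-41$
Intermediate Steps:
$T{\left(y,Y \right)} = 3$
$\frac{15 - 11}{5 - 9} \left(38 + T{\left(-4,-7 \right)}\right) = \frac{15 - 11}{5 - 9} \left(38 + 3\right) = \frac{4}{-4} \cdot 41 = 4 \left(- \frac{1}{4}\right) 41 = \left(-1\right) 41 = -41$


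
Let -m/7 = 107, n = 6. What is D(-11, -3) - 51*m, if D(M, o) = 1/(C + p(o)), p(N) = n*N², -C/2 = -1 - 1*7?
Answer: 2673931/70 ≈ 38199.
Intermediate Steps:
m = -749 (m = -7*107 = -749)
C = 16 (C = -2*(-1 - 1*7) = -2*(-1 - 7) = -2*(-8) = 16)
p(N) = 6*N²
D(M, o) = 1/(16 + 6*o²)
D(-11, -3) - 51*m = 1/(2*(8 + 3*(-3)²)) - 51*(-749) = 1/(2*(8 + 3*9)) + 38199 = 1/(2*(8 + 27)) + 38199 = (½)/35 + 38199 = (½)*(1/35) + 38199 = 1/70 + 38199 = 2673931/70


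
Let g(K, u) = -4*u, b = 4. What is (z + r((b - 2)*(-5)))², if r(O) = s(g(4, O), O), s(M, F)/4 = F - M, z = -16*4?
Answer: 69696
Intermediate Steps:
z = -64
s(M, F) = -4*M + 4*F (s(M, F) = 4*(F - M) = -4*M + 4*F)
r(O) = 20*O (r(O) = -(-16)*O + 4*O = 16*O + 4*O = 20*O)
(z + r((b - 2)*(-5)))² = (-64 + 20*((4 - 2)*(-5)))² = (-64 + 20*(2*(-5)))² = (-64 + 20*(-10))² = (-64 - 200)² = (-264)² = 69696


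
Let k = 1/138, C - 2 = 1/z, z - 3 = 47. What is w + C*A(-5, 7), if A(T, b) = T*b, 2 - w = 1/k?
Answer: -2067/10 ≈ -206.70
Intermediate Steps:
z = 50 (z = 3 + 47 = 50)
C = 101/50 (C = 2 + 1/50 = 101/50 ≈ 2.0200)
k = 1/138 ≈ 0.0072464
w = -136 (w = 2 - 1/1/138 = 2 - 1*138 = 2 - 138 = -136)
w + C*A(-5, 7) = -136 + 101*(-5*7)/50 = -136 + (101/50)*(-35) = -136 - 707/10 = -2067/10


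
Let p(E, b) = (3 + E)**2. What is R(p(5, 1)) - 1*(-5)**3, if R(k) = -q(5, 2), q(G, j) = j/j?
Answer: 124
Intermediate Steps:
q(G, j) = 1
R(k) = -1 (R(k) = -1*1 = -1)
R(p(5, 1)) - 1*(-5)**3 = -1 - 1*(-5)**3 = -1 - 1*(-125) = -1 + 125 = 124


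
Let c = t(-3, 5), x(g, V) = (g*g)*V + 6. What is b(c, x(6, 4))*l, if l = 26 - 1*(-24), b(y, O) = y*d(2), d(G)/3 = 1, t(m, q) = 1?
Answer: 150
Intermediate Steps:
x(g, V) = 6 + V*g**2 (x(g, V) = g**2*V + 6 = V*g**2 + 6 = 6 + V*g**2)
c = 1
d(G) = 3 (d(G) = 3*1 = 3)
b(y, O) = 3*y (b(y, O) = y*3 = 3*y)
l = 50 (l = 26 + 24 = 50)
b(c, x(6, 4))*l = (3*1)*50 = 3*50 = 150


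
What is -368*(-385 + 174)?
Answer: 77648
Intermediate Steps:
-368*(-385 + 174) = -368*(-211) = 77648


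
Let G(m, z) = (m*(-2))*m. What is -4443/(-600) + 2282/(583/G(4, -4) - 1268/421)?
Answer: -5725026661/57203800 ≈ -100.08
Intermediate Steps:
G(m, z) = -2*m² (G(m, z) = (-2*m)*m = -2*m²)
-4443/(-600) + 2282/(583/G(4, -4) - 1268/421) = -4443/(-600) + 2282/(583/((-2*4²)) - 1268/421) = -4443*(-1/600) + 2282/(583/((-2*16)) - 1268*1/421) = 1481/200 + 2282/(583/(-32) - 1268/421) = 1481/200 + 2282/(583*(-1/32) - 1268/421) = 1481/200 + 2282/(-583/32 - 1268/421) = 1481/200 + 2282/(-286019/13472) = 1481/200 + 2282*(-13472/286019) = 1481/200 - 30743104/286019 = -5725026661/57203800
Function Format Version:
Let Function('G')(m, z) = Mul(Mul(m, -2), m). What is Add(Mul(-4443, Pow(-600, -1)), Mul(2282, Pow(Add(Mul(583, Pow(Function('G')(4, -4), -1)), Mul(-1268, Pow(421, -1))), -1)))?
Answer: Rational(-5725026661, 57203800) ≈ -100.08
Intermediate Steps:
Function('G')(m, z) = Mul(-2, Pow(m, 2)) (Function('G')(m, z) = Mul(Mul(-2, m), m) = Mul(-2, Pow(m, 2)))
Add(Mul(-4443, Pow(-600, -1)), Mul(2282, Pow(Add(Mul(583, Pow(Function('G')(4, -4), -1)), Mul(-1268, Pow(421, -1))), -1))) = Add(Mul(-4443, Pow(-600, -1)), Mul(2282, Pow(Add(Mul(583, Pow(Mul(-2, Pow(4, 2)), -1)), Mul(-1268, Pow(421, -1))), -1))) = Add(Mul(-4443, Rational(-1, 600)), Mul(2282, Pow(Add(Mul(583, Pow(Mul(-2, 16), -1)), Mul(-1268, Rational(1, 421))), -1))) = Add(Rational(1481, 200), Mul(2282, Pow(Add(Mul(583, Pow(-32, -1)), Rational(-1268, 421)), -1))) = Add(Rational(1481, 200), Mul(2282, Pow(Add(Mul(583, Rational(-1, 32)), Rational(-1268, 421)), -1))) = Add(Rational(1481, 200), Mul(2282, Pow(Add(Rational(-583, 32), Rational(-1268, 421)), -1))) = Add(Rational(1481, 200), Mul(2282, Pow(Rational(-286019, 13472), -1))) = Add(Rational(1481, 200), Mul(2282, Rational(-13472, 286019))) = Add(Rational(1481, 200), Rational(-30743104, 286019)) = Rational(-5725026661, 57203800)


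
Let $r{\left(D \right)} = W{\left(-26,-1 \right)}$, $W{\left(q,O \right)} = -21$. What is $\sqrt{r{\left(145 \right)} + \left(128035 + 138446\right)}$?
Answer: $2 \sqrt{66615} \approx 516.2$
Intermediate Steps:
$r{\left(D \right)} = -21$
$\sqrt{r{\left(145 \right)} + \left(128035 + 138446\right)} = \sqrt{-21 + \left(128035 + 138446\right)} = \sqrt{-21 + 266481} = \sqrt{266460} = 2 \sqrt{66615}$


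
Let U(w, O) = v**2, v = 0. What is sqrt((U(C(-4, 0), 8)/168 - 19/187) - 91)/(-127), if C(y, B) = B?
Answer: -2*I*sqrt(796433)/23749 ≈ -0.075155*I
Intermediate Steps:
U(w, O) = 0 (U(w, O) = 0**2 = 0)
sqrt((U(C(-4, 0), 8)/168 - 19/187) - 91)/(-127) = sqrt((0/168 - 19/187) - 91)/(-127) = sqrt((0*(1/168) - 19*1/187) - 91)*(-1/127) = sqrt((0 - 19/187) - 91)*(-1/127) = sqrt(-19/187 - 91)*(-1/127) = sqrt(-17036/187)*(-1/127) = (2*I*sqrt(796433)/187)*(-1/127) = -2*I*sqrt(796433)/23749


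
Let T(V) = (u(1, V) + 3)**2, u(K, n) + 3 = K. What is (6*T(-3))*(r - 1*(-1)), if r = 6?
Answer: 42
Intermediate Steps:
u(K, n) = -3 + K
T(V) = 1 (T(V) = ((-3 + 1) + 3)**2 = (-2 + 3)**2 = 1**2 = 1)
(6*T(-3))*(r - 1*(-1)) = (6*1)*(6 - 1*(-1)) = 6*(6 + 1) = 6*7 = 42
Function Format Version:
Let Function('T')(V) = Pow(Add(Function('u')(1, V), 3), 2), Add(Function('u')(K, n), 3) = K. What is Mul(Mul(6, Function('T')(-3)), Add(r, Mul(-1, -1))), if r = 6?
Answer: 42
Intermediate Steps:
Function('u')(K, n) = Add(-3, K)
Function('T')(V) = 1 (Function('T')(V) = Pow(Add(Add(-3, 1), 3), 2) = Pow(Add(-2, 3), 2) = Pow(1, 2) = 1)
Mul(Mul(6, Function('T')(-3)), Add(r, Mul(-1, -1))) = Mul(Mul(6, 1), Add(6, Mul(-1, -1))) = Mul(6, Add(6, 1)) = Mul(6, 7) = 42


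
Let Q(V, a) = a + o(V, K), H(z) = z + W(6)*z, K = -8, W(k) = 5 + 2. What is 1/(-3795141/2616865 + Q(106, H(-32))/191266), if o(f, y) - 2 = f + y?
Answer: -250258650545/363144834723 ≈ -0.68914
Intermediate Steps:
W(k) = 7
H(z) = 8*z (H(z) = z + 7*z = 8*z)
o(f, y) = 2 + f + y (o(f, y) = 2 + (f + y) = 2 + f + y)
Q(V, a) = -6 + V + a (Q(V, a) = a + (2 + V - 8) = a + (-6 + V) = -6 + V + a)
1/(-3795141/2616865 + Q(106, H(-32))/191266) = 1/(-3795141/2616865 + (-6 + 106 + 8*(-32))/191266) = 1/(-3795141*1/2616865 + (-6 + 106 - 256)*(1/191266)) = 1/(-3795141/2616865 - 156*1/191266) = 1/(-3795141/2616865 - 78/95633) = 1/(-363144834723/250258650545) = -250258650545/363144834723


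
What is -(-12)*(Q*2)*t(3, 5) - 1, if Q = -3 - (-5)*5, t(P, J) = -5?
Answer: -2641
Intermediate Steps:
Q = 22 (Q = -3 - 1*(-25) = -3 + 25 = 22)
-(-12)*(Q*2)*t(3, 5) - 1 = -(-12)*(22*2)*(-5) - 1 = -(-12)*44*(-5) - 1 = -(-12)*(-220) - 1 = -12*220 - 1 = -2640 - 1 = -2641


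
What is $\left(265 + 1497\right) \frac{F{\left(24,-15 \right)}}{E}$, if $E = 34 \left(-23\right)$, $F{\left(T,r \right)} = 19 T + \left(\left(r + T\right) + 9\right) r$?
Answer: $- \frac{163866}{391} \approx -419.09$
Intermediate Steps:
$F{\left(T,r \right)} = 19 T + r \left(9 + T + r\right)$ ($F{\left(T,r \right)} = 19 T + \left(\left(T + r\right) + 9\right) r = 19 T + \left(9 + T + r\right) r = 19 T + r \left(9 + T + r\right)$)
$E = -782$
$\left(265 + 1497\right) \frac{F{\left(24,-15 \right)}}{E} = \left(265 + 1497\right) \frac{\left(-15\right)^{2} + 9 \left(-15\right) + 19 \cdot 24 + 24 \left(-15\right)}{-782} = 1762 \left(225 - 135 + 456 - 360\right) \left(- \frac{1}{782}\right) = 1762 \cdot 186 \left(- \frac{1}{782}\right) = 1762 \left(- \frac{93}{391}\right) = - \frac{163866}{391}$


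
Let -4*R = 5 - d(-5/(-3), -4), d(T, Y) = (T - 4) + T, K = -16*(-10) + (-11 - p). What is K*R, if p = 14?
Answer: -765/4 ≈ -191.25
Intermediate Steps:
K = 135 (K = -16*(-10) + (-11 - 1*14) = 160 + (-11 - 14) = 160 - 25 = 135)
d(T, Y) = -4 + 2*T (d(T, Y) = (-4 + T) + T = -4 + 2*T)
R = -17/12 (R = -(5 - (-4 + 2*(-5/(-3))))/4 = -(5 - (-4 + 2*(-5*(-⅓))))/4 = -(5 - (-4 + 2*(5/3)))/4 = -(5 - (-4 + 10/3))/4 = -(5 - 1*(-⅔))/4 = -(5 + ⅔)/4 = -¼*17/3 = -17/12 ≈ -1.4167)
K*R = 135*(-17/12) = -765/4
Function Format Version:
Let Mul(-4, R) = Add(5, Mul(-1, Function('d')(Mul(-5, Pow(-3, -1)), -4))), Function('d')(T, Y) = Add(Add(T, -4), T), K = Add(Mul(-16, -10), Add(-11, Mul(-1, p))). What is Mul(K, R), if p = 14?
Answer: Rational(-765, 4) ≈ -191.25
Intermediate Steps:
K = 135 (K = Add(Mul(-16, -10), Add(-11, Mul(-1, 14))) = Add(160, Add(-11, -14)) = Add(160, -25) = 135)
Function('d')(T, Y) = Add(-4, Mul(2, T)) (Function('d')(T, Y) = Add(Add(-4, T), T) = Add(-4, Mul(2, T)))
R = Rational(-17, 12) (R = Mul(Rational(-1, 4), Add(5, Mul(-1, Add(-4, Mul(2, Mul(-5, Pow(-3, -1))))))) = Mul(Rational(-1, 4), Add(5, Mul(-1, Add(-4, Mul(2, Mul(-5, Rational(-1, 3))))))) = Mul(Rational(-1, 4), Add(5, Mul(-1, Add(-4, Mul(2, Rational(5, 3)))))) = Mul(Rational(-1, 4), Add(5, Mul(-1, Add(-4, Rational(10, 3))))) = Mul(Rational(-1, 4), Add(5, Mul(-1, Rational(-2, 3)))) = Mul(Rational(-1, 4), Add(5, Rational(2, 3))) = Mul(Rational(-1, 4), Rational(17, 3)) = Rational(-17, 12) ≈ -1.4167)
Mul(K, R) = Mul(135, Rational(-17, 12)) = Rational(-765, 4)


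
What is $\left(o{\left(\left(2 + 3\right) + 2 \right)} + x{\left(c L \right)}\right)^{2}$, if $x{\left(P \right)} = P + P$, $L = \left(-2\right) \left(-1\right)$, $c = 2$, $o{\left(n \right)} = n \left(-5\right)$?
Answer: $729$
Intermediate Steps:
$o{\left(n \right)} = - 5 n$
$L = 2$
$x{\left(P \right)} = 2 P$
$\left(o{\left(\left(2 + 3\right) + 2 \right)} + x{\left(c L \right)}\right)^{2} = \left(- 5 \left(\left(2 + 3\right) + 2\right) + 2 \cdot 2 \cdot 2\right)^{2} = \left(- 5 \left(5 + 2\right) + 2 \cdot 4\right)^{2} = \left(\left(-5\right) 7 + 8\right)^{2} = \left(-35 + 8\right)^{2} = \left(-27\right)^{2} = 729$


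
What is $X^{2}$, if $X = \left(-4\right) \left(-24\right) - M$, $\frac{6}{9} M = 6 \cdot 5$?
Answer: $2601$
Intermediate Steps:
$M = 45$ ($M = \frac{3 \cdot 6 \cdot 5}{2} = \frac{3}{2} \cdot 30 = 45$)
$X = 51$ ($X = \left(-4\right) \left(-24\right) - 45 = 96 - 45 = 51$)
$X^{2} = 51^{2} = 2601$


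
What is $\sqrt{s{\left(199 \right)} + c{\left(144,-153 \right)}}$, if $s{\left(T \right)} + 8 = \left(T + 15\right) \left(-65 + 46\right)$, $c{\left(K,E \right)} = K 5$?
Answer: $i \sqrt{3354} \approx 57.914 i$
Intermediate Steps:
$c{\left(K,E \right)} = 5 K$
$s{\left(T \right)} = -293 - 19 T$ ($s{\left(T \right)} = -8 + \left(T + 15\right) \left(-65 + 46\right) = -8 + \left(15 + T\right) \left(-19\right) = -8 - \left(285 + 19 T\right) = -293 - 19 T$)
$\sqrt{s{\left(199 \right)} + c{\left(144,-153 \right)}} = \sqrt{\left(-293 - 3781\right) + 5 \cdot 144} = \sqrt{\left(-293 - 3781\right) + 720} = \sqrt{-4074 + 720} = \sqrt{-3354} = i \sqrt{3354}$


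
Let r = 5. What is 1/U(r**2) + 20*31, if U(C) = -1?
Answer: 619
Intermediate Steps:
1/U(r**2) + 20*31 = 1/(-1) + 20*31 = -1 + 620 = 619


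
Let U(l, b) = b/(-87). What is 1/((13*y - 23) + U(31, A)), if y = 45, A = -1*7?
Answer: 87/48901 ≈ 0.0017791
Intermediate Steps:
A = -7
U(l, b) = -b/87 (U(l, b) = b*(-1/87) = -b/87)
1/((13*y - 23) + U(31, A)) = 1/((13*45 - 23) - 1/87*(-7)) = 1/((585 - 23) + 7/87) = 1/(562 + 7/87) = 1/(48901/87) = 87/48901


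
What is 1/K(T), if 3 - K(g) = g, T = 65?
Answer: -1/62 ≈ -0.016129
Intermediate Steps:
K(g) = 3 - g
1/K(T) = 1/(3 - 1*65) = 1/(3 - 65) = 1/(-62) = -1/62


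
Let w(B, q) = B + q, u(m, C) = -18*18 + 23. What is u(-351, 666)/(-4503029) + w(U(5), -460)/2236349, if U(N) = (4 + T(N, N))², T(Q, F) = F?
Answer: -1033506942/10070344401121 ≈ -0.00010263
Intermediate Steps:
u(m, C) = -301 (u(m, C) = -324 + 23 = -301)
U(N) = (4 + N)²
u(-351, 666)/(-4503029) + w(U(5), -460)/2236349 = -301/(-4503029) + ((4 + 5)² - 460)/2236349 = -301*(-1/4503029) + (9² - 460)*(1/2236349) = 301/4503029 + (81 - 460)*(1/2236349) = 301/4503029 - 379*1/2236349 = 301/4503029 - 379/2236349 = -1033506942/10070344401121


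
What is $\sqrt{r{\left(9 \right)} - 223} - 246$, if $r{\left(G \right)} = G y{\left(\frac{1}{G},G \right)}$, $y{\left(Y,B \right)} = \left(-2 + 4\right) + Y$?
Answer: $-246 + 2 i \sqrt{51} \approx -246.0 + 14.283 i$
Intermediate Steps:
$y{\left(Y,B \right)} = 2 + Y$
$r{\left(G \right)} = G \left(2 + \frac{1}{G}\right)$
$\sqrt{r{\left(9 \right)} - 223} - 246 = \sqrt{\left(1 + 2 \cdot 9\right) - 223} - 246 = \sqrt{\left(1 + 18\right) - 223} - 246 = \sqrt{19 - 223} - 246 = \sqrt{-204} - 246 = 2 i \sqrt{51} - 246 = -246 + 2 i \sqrt{51}$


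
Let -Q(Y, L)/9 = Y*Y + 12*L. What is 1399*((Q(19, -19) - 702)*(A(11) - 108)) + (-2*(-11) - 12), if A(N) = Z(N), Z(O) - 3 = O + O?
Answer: 220506193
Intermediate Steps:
Z(O) = 3 + 2*O (Z(O) = 3 + (O + O) = 3 + 2*O)
Q(Y, L) = -108*L - 9*Y² (Q(Y, L) = -9*(Y*Y + 12*L) = -9*(Y² + 12*L) = -108*L - 9*Y²)
A(N) = 3 + 2*N
1399*((Q(19, -19) - 702)*(A(11) - 108)) + (-2*(-11) - 12) = 1399*(((-108*(-19) - 9*19²) - 702)*((3 + 2*11) - 108)) + (-2*(-11) - 12) = 1399*(((2052 - 9*361) - 702)*((3 + 22) - 108)) + (22 - 12) = 1399*(((2052 - 3249) - 702)*(25 - 108)) + 10 = 1399*((-1197 - 702)*(-83)) + 10 = 1399*(-1899*(-83)) + 10 = 1399*157617 + 10 = 220506183 + 10 = 220506193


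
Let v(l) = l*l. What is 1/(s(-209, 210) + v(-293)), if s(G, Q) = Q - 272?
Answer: 1/85787 ≈ 1.1657e-5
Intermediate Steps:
v(l) = l²
s(G, Q) = -272 + Q
1/(s(-209, 210) + v(-293)) = 1/((-272 + 210) + (-293)²) = 1/(-62 + 85849) = 1/85787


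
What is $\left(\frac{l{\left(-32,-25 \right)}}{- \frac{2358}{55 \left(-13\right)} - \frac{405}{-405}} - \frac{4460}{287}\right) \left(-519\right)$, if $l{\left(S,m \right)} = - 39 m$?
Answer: $- \frac{1973993145}{17999} \approx -1.0967 \cdot 10^{5}$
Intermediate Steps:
$\left(\frac{l{\left(-32,-25 \right)}}{- \frac{2358}{55 \left(-13\right)} - \frac{405}{-405}} - \frac{4460}{287}\right) \left(-519\right) = \left(\frac{\left(-39\right) \left(-25\right)}{- \frac{2358}{55 \left(-13\right)} - \frac{405}{-405}} - \frac{4460}{287}\right) \left(-519\right) = \left(\frac{975}{- \frac{2358}{-715} - -1} - \frac{4460}{287}\right) \left(-519\right) = \left(\frac{975}{\left(-2358\right) \left(- \frac{1}{715}\right) + 1} - \frac{4460}{287}\right) \left(-519\right) = \left(\frac{975}{\frac{2358}{715} + 1} - \frac{4460}{287}\right) \left(-519\right) = \left(\frac{975}{\frac{3073}{715}} - \frac{4460}{287}\right) \left(-519\right) = \left(975 \cdot \frac{715}{3073} - \frac{4460}{287}\right) \left(-519\right) = \left(\frac{697125}{3073} - \frac{4460}{287}\right) \left(-519\right) = \frac{3803455}{17999} \left(-519\right) = - \frac{1973993145}{17999}$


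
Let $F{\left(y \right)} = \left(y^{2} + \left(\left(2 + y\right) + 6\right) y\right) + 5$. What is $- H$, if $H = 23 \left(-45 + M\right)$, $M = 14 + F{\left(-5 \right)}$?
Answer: $368$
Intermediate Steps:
$F{\left(y \right)} = 5 + y^{2} + y \left(8 + y\right)$ ($F{\left(y \right)} = \left(y^{2} + \left(8 + y\right) y\right) + 5 = \left(y^{2} + y \left(8 + y\right)\right) + 5 = 5 + y^{2} + y \left(8 + y\right)$)
$M = 29$ ($M = 14 + \left(5 + 2 \left(-5\right)^{2} + 8 \left(-5\right)\right) = 14 + \left(5 + 2 \cdot 25 - 40\right) = 14 + \left(5 + 50 - 40\right) = 14 + 15 = 29$)
$H = -368$ ($H = 23 \left(-45 + 29\right) = 23 \left(-16\right) = -368$)
$- H = \left(-1\right) \left(-368\right) = 368$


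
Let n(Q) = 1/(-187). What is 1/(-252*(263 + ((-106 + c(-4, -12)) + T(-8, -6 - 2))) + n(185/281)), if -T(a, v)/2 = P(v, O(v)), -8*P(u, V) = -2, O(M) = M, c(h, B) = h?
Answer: -187/7186411 ≈ -2.6021e-5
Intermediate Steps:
P(u, V) = 1/4 (P(u, V) = -1/8*(-2) = 1/4)
T(a, v) = -1/2 (T(a, v) = -2*1/4 = -1/2)
n(Q) = -1/187
1/(-252*(263 + ((-106 + c(-4, -12)) + T(-8, -6 - 2))) + n(185/281)) = 1/(-252*(263 + ((-106 - 4) - 1/2)) - 1/187) = 1/(-252*(263 + (-110 - 1/2)) - 1/187) = 1/(-252*(263 - 221/2) - 1/187) = 1/(-252*305/2 - 1/187) = 1/(-38430 - 1/187) = 1/(-7186411/187) = -187/7186411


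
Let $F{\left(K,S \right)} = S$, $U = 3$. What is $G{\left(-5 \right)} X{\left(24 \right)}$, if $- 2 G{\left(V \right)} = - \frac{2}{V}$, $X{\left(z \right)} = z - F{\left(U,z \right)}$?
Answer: $0$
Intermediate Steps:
$X{\left(z \right)} = 0$ ($X{\left(z \right)} = z - z = 0$)
$G{\left(V \right)} = \frac{1}{V}$ ($G{\left(V \right)} = - \frac{\left(-2\right) \frac{1}{V}}{2} = \frac{1}{V}$)
$G{\left(-5 \right)} X{\left(24 \right)} = \frac{1}{-5} \cdot 0 = \left(- \frac{1}{5}\right) 0 = 0$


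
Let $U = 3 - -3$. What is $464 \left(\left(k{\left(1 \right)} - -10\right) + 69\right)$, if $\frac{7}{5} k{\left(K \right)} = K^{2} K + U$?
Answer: $38976$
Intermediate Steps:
$U = 6$ ($U = 3 + 3 = 6$)
$k{\left(K \right)} = \frac{30}{7} + \frac{5 K^{3}}{7}$ ($k{\left(K \right)} = \frac{5 \left(K^{2} K + 6\right)}{7} = \frac{5 \left(K^{3} + 6\right)}{7} = \frac{5 \left(6 + K^{3}\right)}{7} = \frac{30}{7} + \frac{5 K^{3}}{7}$)
$464 \left(\left(k{\left(1 \right)} - -10\right) + 69\right) = 464 \left(\left(\left(\frac{30}{7} + \frac{5 \cdot 1^{3}}{7}\right) - -10\right) + 69\right) = 464 \left(\left(\left(\frac{30}{7} + \frac{5}{7} \cdot 1\right) + 10\right) + 69\right) = 464 \left(\left(\left(\frac{30}{7} + \frac{5}{7}\right) + 10\right) + 69\right) = 464 \left(\left(5 + 10\right) + 69\right) = 464 \left(15 + 69\right) = 464 \cdot 84 = 38976$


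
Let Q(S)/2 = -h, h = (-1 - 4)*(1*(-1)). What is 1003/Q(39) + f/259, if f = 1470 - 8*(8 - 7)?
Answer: -245157/2590 ≈ -94.655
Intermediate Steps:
h = 5 (h = -5*(-1) = 5)
f = 1462 (f = 1470 - 8 = 1462)
Q(S) = -10 (Q(S) = 2*(-1*5) = 2*(-5) = -10)
1003/Q(39) + f/259 = 1003/(-10) + 1462/259 = 1003*(-⅒) + 1462*(1/259) = -1003/10 + 1462/259 = -245157/2590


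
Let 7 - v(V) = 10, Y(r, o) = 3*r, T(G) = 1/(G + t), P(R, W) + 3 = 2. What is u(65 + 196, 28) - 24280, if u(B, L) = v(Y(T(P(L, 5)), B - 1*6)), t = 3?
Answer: -24283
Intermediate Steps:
P(R, W) = -1 (P(R, W) = -3 + 2 = -1)
T(G) = 1/(3 + G) (T(G) = 1/(G + 3) = 1/(3 + G))
v(V) = -3 (v(V) = 7 - 1*10 = 7 - 10 = -3)
u(B, L) = -3
u(65 + 196, 28) - 24280 = -3 - 24280 = -24283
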